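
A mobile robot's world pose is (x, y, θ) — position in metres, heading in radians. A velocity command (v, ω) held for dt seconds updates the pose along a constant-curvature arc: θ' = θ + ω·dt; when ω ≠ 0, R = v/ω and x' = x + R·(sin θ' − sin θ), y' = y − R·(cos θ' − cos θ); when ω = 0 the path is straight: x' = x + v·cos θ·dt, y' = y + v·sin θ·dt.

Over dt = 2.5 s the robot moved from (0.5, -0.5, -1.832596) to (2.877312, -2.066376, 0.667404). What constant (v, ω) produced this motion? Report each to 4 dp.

Δθ = 0.667404 − -1.832596 = 2.500000
ω = Δθ/dt = 2.500000/2.5 = 1.0000
R = Δx/(sin θ' − sin θ) = 1.5000
v = R·ω = 1.5000·1.0000 = 1.5000

v = 1.5000, ω = 1.0000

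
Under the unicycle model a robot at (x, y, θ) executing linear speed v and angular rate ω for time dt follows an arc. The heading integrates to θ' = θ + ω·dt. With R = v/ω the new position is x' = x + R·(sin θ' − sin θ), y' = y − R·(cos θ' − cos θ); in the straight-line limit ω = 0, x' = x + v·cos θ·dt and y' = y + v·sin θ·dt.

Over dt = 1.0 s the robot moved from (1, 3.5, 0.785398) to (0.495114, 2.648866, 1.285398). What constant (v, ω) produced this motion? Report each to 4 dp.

v = -1.0000, ω = 0.5000

Δθ = 1.285398 − 0.785398 = 0.500000
ω = Δθ/dt = 0.500000/1.0 = 0.5000
R = −Δy/(cos θ' − cos θ) = -2.0000
v = R·ω = -2.0000·0.5000 = -1.0000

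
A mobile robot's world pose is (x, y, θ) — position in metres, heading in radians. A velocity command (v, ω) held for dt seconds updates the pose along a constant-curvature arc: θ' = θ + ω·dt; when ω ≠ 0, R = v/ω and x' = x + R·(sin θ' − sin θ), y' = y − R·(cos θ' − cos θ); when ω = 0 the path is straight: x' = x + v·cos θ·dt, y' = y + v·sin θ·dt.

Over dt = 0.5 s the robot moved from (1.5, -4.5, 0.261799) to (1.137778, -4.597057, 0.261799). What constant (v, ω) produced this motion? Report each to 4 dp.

Δθ = 0.261799 − 0.261799 = 0.000000
ω = Δθ/dt = 0.000000/0.5 = 0.0000
ω = 0 → v = (Δx·cos θ + Δy·sin θ)/dt = -0.7500

v = -0.7500, ω = 0.0000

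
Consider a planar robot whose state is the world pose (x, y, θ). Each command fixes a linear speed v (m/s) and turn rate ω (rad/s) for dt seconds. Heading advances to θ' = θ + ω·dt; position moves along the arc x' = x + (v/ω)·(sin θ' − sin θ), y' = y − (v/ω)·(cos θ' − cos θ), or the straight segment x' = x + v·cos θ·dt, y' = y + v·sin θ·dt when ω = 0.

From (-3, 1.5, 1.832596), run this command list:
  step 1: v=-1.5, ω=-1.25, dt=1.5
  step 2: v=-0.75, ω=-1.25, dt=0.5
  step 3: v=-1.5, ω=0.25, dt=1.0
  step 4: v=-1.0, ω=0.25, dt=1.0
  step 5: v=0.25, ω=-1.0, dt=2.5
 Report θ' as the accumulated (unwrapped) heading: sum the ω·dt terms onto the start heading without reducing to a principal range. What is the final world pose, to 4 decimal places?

(-6.7198, 0.7096, -2.6674)

step 1: θ'=-0.0424 (R=1.2000) → pose (-4.2100, -0.0095, -0.0424)
step 2: θ'=-0.6674 (R=0.6000) → pose (-4.5559, 0.1187, -0.6674)
step 3: θ'=-0.4174 (R=-6.0000) → pose (-5.8373, 0.8910, -0.4174)
step 4: θ'=-0.1674 (R=-4.0000) → pose (-6.7923, 1.1785, -0.1674)
step 5: θ'=-2.6674 (R=-0.2500) → pose (-6.7198, 0.7096, -2.6674)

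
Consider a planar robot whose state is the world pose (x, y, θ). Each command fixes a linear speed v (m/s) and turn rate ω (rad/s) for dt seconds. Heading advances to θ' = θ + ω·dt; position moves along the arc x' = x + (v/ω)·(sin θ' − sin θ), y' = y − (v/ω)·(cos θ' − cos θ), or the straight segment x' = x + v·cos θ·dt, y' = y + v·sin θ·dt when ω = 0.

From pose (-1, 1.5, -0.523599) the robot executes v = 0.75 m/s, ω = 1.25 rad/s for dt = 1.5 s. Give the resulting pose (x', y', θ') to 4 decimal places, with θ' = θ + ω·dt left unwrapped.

θ' = -0.5236 + 1.25·1.5 = 1.3514
R = v/ω = 0.75/1.25 = 0.6000
x' = -1 + 0.6000·(sin 1.3514 − sin -0.5236) = -0.1144
y' = 1.5 − 0.6000·(cos 1.3514 − cos -0.5236) = 1.8890

(-0.1144, 1.8890, 1.3514)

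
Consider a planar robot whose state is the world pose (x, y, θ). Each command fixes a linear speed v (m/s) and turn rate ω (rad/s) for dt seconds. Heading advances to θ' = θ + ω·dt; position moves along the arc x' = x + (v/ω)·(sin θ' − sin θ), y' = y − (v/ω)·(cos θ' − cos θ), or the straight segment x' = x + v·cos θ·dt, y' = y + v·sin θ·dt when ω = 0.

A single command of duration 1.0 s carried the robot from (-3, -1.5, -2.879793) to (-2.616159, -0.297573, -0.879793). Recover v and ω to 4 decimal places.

Δθ = -0.879793 − -2.879793 = 2.000000
ω = Δθ/dt = 2.000000/1.0 = 2.0000
R = −Δy/(cos θ' − cos θ) = -0.7500
v = R·ω = -0.7500·2.0000 = -1.5000

v = -1.5000, ω = 2.0000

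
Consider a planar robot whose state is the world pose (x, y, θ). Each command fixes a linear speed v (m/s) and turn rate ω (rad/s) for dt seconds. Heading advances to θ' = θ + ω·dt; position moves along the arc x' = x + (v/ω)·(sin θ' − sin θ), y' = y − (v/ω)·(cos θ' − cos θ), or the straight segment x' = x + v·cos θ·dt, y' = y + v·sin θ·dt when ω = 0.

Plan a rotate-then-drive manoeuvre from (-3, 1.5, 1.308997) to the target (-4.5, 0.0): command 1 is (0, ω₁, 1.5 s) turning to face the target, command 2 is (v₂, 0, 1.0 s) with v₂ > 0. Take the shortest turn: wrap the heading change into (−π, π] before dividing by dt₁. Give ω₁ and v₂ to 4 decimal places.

heading to target = atan2(0−1.5, -4.5−-3) = -2.3562
Δθ = wrap(-2.3562 − 1.3090) = 2.6180; ω₁ = Δθ/dt₁ = 1.7453
distance = √((-4.5−-3)² + (0−1.5)²) = 2.1213; v₂ = distance/dt₂ = 2.1213

ω₁ = 1.7453, v₂ = 2.1213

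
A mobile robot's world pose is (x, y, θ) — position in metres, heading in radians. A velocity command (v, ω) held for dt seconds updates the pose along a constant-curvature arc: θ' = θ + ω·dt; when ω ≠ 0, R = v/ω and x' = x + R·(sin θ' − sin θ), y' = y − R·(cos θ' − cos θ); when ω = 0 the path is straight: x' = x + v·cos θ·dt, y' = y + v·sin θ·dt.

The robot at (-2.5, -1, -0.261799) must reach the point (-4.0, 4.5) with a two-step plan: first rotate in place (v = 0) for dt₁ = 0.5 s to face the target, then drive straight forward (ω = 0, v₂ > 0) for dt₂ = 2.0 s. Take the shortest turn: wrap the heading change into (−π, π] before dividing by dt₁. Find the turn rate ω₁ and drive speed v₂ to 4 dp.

heading to target = atan2(4.5−-1, -4−-2.5) = 1.8370
Δθ = wrap(1.8370 − -0.2618) = 2.0988; ω₁ = Δθ/dt₁ = 4.1977
distance = √((-4−-2.5)² + (4.5−-1)²) = 5.7009; v₂ = distance/dt₂ = 2.8504

ω₁ = 4.1977, v₂ = 2.8504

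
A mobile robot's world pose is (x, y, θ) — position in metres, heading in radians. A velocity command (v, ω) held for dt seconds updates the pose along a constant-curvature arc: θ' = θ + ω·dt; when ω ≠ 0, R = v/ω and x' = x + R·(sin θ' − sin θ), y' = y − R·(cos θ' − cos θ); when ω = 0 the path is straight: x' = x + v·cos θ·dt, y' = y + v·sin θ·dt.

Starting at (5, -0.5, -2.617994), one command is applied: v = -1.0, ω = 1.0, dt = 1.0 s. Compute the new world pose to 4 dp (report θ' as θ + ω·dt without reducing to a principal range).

(5.4989, 0.3188, -1.6180)

θ' = -2.6180 + 1.0·1.0 = -1.6180
R = v/ω = -1.0/1.0 = -1.0000
x' = 5 + -1.0000·(sin -1.6180 − sin -2.6180) = 5.4989
y' = -0.5 − -1.0000·(cos -1.6180 − cos -2.6180) = 0.3188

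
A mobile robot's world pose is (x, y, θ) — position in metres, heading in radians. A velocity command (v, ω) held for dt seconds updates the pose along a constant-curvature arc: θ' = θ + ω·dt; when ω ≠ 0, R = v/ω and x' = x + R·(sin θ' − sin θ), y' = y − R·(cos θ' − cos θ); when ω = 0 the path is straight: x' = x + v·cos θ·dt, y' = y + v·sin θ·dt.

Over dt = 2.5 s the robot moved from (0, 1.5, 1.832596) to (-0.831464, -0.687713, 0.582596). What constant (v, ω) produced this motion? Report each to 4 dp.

v = -1.0000, ω = -0.5000

Δθ = 0.582596 − 1.832596 = -1.250000
ω = Δθ/dt = -1.250000/2.5 = -0.5000
R = −Δy/(cos θ' − cos θ) = 2.0000
v = R·ω = 2.0000·-0.5000 = -1.0000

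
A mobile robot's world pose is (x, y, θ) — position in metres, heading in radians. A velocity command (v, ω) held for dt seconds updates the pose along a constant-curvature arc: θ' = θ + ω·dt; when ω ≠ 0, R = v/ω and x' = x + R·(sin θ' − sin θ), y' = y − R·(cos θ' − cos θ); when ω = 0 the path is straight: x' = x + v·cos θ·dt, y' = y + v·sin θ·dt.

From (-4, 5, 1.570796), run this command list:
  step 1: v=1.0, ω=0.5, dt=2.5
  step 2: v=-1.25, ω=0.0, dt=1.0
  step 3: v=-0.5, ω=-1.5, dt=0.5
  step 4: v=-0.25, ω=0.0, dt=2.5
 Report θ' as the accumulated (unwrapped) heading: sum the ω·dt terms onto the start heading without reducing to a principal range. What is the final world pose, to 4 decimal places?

step 1: θ'=2.8208 (R=2.0000) → pose (-5.3694, 6.8980, 2.8208)
step 2: θ'=2.8208 (straight) → pose (-4.1831, 6.5038, 2.8208)
step 3: θ'=2.0708 (R=0.3333) → pose (-3.9957, 6.3473, 2.0708)
step 4: θ'=2.0708 (straight) → pose (-3.6961, 5.7988, 2.0708)

(-3.6961, 5.7988, 2.0708)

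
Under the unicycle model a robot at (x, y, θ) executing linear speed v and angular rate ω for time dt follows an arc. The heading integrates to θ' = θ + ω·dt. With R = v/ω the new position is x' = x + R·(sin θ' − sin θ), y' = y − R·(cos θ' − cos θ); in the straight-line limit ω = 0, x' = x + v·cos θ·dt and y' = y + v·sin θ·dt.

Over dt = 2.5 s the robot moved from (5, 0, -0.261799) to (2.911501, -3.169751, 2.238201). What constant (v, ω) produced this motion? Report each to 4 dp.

Δθ = 2.238201 − -0.261799 = 2.500000
ω = Δθ/dt = 2.500000/2.5 = 1.0000
R = −Δy/(cos θ' − cos θ) = -2.0000
v = R·ω = -2.0000·1.0000 = -2.0000

v = -2.0000, ω = 1.0000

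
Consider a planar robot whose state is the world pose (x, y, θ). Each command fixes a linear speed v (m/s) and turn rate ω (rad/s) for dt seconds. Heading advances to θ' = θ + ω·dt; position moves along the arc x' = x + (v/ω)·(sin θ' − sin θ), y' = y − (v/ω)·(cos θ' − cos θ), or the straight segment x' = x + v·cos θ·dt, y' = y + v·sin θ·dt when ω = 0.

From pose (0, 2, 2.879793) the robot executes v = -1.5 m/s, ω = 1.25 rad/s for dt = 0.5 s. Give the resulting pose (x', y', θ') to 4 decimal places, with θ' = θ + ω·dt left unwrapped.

(0.7369, 2.0374, 3.5048)

θ' = 2.8798 + 1.25·0.5 = 3.5048
R = v/ω = -1.5/1.25 = -1.2000
x' = 0 + -1.2000·(sin 3.5048 − sin 2.8798) = 0.7369
y' = 2 − -1.2000·(cos 3.5048 − cos 2.8798) = 2.0374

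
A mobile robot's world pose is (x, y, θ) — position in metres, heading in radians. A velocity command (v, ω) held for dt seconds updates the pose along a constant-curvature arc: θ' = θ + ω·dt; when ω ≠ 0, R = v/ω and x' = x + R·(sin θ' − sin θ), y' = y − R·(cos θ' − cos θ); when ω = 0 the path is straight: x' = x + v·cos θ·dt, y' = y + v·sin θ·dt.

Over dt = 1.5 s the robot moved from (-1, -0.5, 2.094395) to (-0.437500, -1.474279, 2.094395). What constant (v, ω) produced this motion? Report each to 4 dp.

v = -0.7500, ω = 0.0000

Δθ = 2.094395 − 2.094395 = 0.000000
ω = Δθ/dt = 0.000000/1.5 = 0.0000
ω = 0 → v = (Δx·cos θ + Δy·sin θ)/dt = -0.7500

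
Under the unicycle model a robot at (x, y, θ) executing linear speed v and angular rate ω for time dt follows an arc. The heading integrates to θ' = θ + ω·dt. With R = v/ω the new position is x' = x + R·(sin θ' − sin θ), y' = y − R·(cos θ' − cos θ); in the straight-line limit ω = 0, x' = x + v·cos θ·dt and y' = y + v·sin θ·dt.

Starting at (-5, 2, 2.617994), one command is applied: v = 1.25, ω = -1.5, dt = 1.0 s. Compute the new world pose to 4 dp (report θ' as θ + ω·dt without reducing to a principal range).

(-5.3327, 3.0863, 1.1180)

θ' = 2.6180 + -1.5·1.0 = 1.1180
R = v/ω = 1.25/-1.5 = -0.8333
x' = -5 + -0.8333·(sin 1.1180 − sin 2.6180) = -5.3327
y' = 2 − -0.8333·(cos 1.1180 − cos 2.6180) = 3.0863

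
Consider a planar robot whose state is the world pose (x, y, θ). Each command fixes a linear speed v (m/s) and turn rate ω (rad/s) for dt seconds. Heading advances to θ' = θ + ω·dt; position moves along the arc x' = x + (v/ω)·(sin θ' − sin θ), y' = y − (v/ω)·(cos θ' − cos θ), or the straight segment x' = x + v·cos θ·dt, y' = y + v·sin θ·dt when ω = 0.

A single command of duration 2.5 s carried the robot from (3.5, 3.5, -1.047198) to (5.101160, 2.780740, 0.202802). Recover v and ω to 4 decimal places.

Δθ = 0.202802 − -1.047198 = 1.250000
ω = Δθ/dt = 1.250000/2.5 = 0.5000
R = Δx/(sin θ' − sin θ) = 1.5000
v = R·ω = 1.5000·0.5000 = 0.7500

v = 0.7500, ω = 0.5000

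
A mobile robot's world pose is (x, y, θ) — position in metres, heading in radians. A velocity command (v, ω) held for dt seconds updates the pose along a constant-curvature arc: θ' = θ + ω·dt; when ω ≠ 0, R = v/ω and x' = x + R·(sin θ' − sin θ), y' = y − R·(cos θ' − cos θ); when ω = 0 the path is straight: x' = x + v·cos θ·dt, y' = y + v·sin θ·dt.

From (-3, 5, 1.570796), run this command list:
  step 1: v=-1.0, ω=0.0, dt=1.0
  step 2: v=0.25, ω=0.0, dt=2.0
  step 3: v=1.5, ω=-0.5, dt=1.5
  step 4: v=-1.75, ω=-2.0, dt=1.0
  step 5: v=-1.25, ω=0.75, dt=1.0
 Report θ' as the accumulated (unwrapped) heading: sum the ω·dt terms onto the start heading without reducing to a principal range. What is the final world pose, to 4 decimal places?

step 1: θ'=1.5708 (straight) → pose (-3.0000, 4.0000, 1.5708)
step 2: θ'=1.5708 (straight) → pose (-3.0000, 4.5000, 1.5708)
step 3: θ'=0.8208 (R=-3.0000) → pose (-2.1951, 6.5449, 0.8208)
step 4: θ'=-1.1792 (R=0.8750) → pose (-3.6441, 6.8074, -1.1792)
step 5: θ'=-0.4292 (R=-1.6667) → pose (-4.4910, 7.6868, -0.4292)

(-4.4910, 7.6868, -0.4292)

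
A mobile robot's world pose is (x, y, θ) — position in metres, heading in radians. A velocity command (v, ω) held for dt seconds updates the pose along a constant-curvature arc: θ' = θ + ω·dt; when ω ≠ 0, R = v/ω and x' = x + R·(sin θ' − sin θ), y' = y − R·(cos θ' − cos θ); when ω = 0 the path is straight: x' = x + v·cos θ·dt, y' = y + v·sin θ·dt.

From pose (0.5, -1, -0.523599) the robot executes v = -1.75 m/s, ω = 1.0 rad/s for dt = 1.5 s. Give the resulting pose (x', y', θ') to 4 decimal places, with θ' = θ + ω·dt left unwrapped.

(-1.8249, -1.5355, 0.9764)

θ' = -0.5236 + 1.0·1.5 = 0.9764
R = v/ω = -1.75/1.0 = -1.7500
x' = 0.5 + -1.7500·(sin 0.9764 − sin -0.5236) = -1.8249
y' = -1 − -1.7500·(cos 0.9764 − cos -0.5236) = -1.5355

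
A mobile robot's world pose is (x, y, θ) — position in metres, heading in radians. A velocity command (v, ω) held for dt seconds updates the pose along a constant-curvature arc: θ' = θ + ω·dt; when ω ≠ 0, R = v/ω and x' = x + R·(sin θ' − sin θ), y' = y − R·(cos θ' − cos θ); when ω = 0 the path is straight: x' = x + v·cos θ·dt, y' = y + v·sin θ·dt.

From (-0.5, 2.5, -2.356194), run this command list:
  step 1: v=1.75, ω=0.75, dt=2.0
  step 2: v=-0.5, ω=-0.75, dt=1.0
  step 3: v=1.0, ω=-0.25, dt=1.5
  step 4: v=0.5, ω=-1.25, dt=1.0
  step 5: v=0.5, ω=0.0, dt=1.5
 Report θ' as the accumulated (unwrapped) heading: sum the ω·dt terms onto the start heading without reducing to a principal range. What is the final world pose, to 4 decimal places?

(-2.2545, -1.8445, -3.2312)

step 1: θ'=-0.8562 (R=2.3333) → pose (-0.6126, -0.6790, -0.8562)
step 2: θ'=-1.6062 (R=0.6667) → pose (-0.7753, -0.2185, -1.6062)
step 3: θ'=-1.9812 (R=-4.0000) → pose (-1.1049, -1.6729, -1.9812)
step 4: θ'=-3.2312 (R=-0.4000) → pose (-1.5075, -1.9117, -3.2312)
step 5: θ'=-3.2312 (straight) → pose (-2.2545, -1.8445, -3.2312)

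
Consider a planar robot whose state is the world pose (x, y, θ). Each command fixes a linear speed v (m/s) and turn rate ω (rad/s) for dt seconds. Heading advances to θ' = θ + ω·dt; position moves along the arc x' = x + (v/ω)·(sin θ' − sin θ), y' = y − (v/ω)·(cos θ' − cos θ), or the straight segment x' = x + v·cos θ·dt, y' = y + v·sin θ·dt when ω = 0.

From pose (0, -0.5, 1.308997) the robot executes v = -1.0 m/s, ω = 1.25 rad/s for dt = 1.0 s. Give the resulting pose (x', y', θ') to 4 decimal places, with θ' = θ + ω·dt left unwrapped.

θ' = 1.3090 + 1.25·1.0 = 2.5590
R = v/ω = -1.0/1.25 = -0.8000
x' = 0 + -0.8000·(sin 2.5590 − sin 1.3090) = 0.3326
y' = -0.5 − -0.8000·(cos 2.5590 − cos 1.3090) = -1.3751

(0.3326, -1.3751, 2.5590)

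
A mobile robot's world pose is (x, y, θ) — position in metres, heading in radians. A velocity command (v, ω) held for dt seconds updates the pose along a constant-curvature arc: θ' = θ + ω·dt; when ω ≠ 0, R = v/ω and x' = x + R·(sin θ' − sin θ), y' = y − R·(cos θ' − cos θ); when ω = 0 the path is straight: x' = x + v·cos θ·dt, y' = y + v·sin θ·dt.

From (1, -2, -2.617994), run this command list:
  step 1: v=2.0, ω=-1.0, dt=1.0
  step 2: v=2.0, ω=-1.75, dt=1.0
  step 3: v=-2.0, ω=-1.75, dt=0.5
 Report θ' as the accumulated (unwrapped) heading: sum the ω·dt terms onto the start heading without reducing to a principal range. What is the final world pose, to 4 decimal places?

step 1: θ'=-3.6180 (R=-2.0000) → pose (-0.9172, -2.0453, -3.6180)
step 2: θ'=-5.3680 (R=-1.1429) → pose (-1.2990, -0.3329, -5.3680)
step 3: θ'=-6.2430 (R=1.1429) → pose (-2.1590, -0.7781, -6.2430)

(-2.1590, -0.7781, -6.2430)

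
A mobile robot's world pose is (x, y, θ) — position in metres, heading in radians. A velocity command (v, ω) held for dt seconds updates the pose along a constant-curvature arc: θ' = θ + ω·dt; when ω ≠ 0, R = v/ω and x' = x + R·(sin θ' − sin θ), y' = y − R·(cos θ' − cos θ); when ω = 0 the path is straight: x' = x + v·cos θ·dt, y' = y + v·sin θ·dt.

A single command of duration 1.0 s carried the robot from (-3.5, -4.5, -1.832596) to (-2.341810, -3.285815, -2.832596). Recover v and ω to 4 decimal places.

v = -1.7500, ω = -1.0000

Δθ = -2.832596 − -1.832596 = -1.000000
ω = Δθ/dt = -1.000000/1.0 = -1.0000
R = −Δy/(cos θ' − cos θ) = 1.7500
v = R·ω = 1.7500·-1.0000 = -1.7500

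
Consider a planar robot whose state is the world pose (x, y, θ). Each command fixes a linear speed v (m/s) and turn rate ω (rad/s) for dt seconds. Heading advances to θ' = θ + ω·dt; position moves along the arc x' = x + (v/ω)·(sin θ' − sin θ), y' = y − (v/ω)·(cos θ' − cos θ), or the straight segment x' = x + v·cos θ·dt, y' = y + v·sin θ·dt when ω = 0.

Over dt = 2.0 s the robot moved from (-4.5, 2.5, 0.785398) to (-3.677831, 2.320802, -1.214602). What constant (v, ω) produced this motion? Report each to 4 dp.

Δθ = -1.214602 − 0.785398 = -2.000000
ω = Δθ/dt = -2.000000/2.0 = -1.0000
R = Δx/(sin θ' − sin θ) = -0.5000
v = R·ω = -0.5000·-1.0000 = 0.5000

v = 0.5000, ω = -1.0000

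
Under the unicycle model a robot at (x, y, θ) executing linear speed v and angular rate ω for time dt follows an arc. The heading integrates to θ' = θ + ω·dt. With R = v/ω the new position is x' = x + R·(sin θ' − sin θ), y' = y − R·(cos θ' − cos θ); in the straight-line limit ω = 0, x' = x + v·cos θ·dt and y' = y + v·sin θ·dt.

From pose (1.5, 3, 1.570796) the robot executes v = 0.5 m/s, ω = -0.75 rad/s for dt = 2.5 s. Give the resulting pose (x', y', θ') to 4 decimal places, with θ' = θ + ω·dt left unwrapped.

(2.3664, 3.6361, -0.3042)

θ' = 1.5708 + -0.75·2.5 = -0.3042
R = v/ω = 0.5/-0.75 = -0.6667
x' = 1.5 + -0.6667·(sin -0.3042 − sin 1.5708) = 2.3664
y' = 3 − -0.6667·(cos -0.3042 − cos 1.5708) = 3.6361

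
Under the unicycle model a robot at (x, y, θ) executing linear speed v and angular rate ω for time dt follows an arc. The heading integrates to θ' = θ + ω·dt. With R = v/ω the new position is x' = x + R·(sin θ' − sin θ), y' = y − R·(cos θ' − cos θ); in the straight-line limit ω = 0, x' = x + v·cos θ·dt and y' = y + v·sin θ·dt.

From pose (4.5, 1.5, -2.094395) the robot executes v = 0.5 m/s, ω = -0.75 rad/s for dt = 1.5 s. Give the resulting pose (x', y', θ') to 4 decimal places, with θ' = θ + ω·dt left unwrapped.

(3.8708, 1.1687, -3.2194)

θ' = -2.0944 + -0.75·1.5 = -3.2194
R = v/ω = 0.5/-0.75 = -0.6667
x' = 4.5 + -0.6667·(sin -3.2194 − sin -2.0944) = 3.8708
y' = 1.5 − -0.6667·(cos -3.2194 − cos -2.0944) = 1.1687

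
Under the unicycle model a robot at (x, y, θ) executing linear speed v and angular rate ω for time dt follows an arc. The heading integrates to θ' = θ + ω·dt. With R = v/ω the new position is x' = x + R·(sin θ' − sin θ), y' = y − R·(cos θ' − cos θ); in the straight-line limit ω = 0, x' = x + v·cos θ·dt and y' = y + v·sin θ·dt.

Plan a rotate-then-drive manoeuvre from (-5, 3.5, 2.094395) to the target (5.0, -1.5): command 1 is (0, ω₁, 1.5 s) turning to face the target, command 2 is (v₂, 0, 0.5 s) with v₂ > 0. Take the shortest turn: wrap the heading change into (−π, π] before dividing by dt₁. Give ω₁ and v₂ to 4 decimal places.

heading to target = atan2(-1.5−3.5, 5−-5) = -0.4636
Δθ = wrap(-0.4636 − 2.0944) = -2.5580; ω₁ = Δθ/dt₁ = -1.7054
distance = √((5−-5)² + (-1.5−3.5)²) = 11.1803; v₂ = distance/dt₂ = 22.3607

ω₁ = -1.7054, v₂ = 22.3607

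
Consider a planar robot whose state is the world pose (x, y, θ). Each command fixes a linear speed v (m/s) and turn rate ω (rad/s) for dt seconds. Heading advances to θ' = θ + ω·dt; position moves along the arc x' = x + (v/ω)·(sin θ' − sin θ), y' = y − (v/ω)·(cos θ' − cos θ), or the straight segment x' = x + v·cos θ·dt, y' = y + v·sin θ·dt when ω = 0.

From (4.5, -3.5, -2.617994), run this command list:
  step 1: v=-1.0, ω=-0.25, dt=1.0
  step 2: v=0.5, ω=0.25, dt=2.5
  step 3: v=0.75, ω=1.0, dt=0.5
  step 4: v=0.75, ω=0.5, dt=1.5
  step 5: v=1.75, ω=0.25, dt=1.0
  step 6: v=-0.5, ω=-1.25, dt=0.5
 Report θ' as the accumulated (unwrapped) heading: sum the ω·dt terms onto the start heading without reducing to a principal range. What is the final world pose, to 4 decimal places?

step 1: θ'=-2.8680 (R=4.0000) → pose (5.4192, -3.1129, -2.8680)
step 2: θ'=-2.2430 (R=2.0000) → pose (4.3947, -3.7931, -2.2430)
step 3: θ'=-1.7430 (R=0.7500) → pose (4.2426, -4.1316, -1.7430)
step 4: θ'=-0.9930 (R=1.5000) → pose (4.4639, -5.2079, -0.9930)
step 5: θ'=-0.7430 (R=7.0000) → pose (5.5921, -6.5397, -0.7430)
step 6: θ'=-1.3680 (R=0.4000) → pose (5.4709, -6.3257, -1.3680)

(5.4709, -6.3257, -1.3680)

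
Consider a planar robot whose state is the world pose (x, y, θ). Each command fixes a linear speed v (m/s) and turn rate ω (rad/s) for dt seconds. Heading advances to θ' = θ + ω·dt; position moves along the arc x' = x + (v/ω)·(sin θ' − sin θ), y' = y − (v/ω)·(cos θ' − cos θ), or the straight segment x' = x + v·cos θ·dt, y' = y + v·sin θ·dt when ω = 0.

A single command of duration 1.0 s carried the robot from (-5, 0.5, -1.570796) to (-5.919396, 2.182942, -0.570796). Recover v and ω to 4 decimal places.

v = -2.0000, ω = 1.0000

Δθ = -0.570796 − -1.570796 = 1.000000
ω = Δθ/dt = 1.000000/1.0 = 1.0000
R = −Δy/(cos θ' − cos θ) = -2.0000
v = R·ω = -2.0000·1.0000 = -2.0000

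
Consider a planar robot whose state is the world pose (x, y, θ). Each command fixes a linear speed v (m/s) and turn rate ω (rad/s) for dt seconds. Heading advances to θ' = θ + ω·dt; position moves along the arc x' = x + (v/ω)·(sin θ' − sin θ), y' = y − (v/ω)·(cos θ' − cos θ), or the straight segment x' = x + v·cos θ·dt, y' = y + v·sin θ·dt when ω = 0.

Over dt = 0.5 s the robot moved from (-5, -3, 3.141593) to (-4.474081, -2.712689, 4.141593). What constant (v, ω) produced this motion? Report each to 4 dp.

v = -1.2500, ω = 2.0000

Δθ = 4.141593 − 3.141593 = 1.000000
ω = Δθ/dt = 1.000000/0.5 = 2.0000
R = Δx/(sin θ' − sin θ) = -0.6250
v = R·ω = -0.6250·2.0000 = -1.2500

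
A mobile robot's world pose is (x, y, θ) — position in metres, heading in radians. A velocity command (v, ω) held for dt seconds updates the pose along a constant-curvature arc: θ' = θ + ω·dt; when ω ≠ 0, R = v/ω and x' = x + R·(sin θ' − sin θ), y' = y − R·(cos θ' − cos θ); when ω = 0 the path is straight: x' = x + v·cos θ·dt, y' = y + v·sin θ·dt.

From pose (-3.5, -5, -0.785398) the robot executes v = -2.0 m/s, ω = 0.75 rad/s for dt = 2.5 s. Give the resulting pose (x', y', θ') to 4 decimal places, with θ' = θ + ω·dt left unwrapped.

θ' = -0.7854 + 0.75·2.5 = 1.0896
R = v/ω = -2.0/0.75 = -2.6667
x' = -3.5 + -2.6667·(sin 1.0896 − sin -0.7854) = -7.7495
y' = -5 − -2.6667·(cos 1.0896 − cos -0.7854) = -5.6514

(-7.7495, -5.6514, 1.0896)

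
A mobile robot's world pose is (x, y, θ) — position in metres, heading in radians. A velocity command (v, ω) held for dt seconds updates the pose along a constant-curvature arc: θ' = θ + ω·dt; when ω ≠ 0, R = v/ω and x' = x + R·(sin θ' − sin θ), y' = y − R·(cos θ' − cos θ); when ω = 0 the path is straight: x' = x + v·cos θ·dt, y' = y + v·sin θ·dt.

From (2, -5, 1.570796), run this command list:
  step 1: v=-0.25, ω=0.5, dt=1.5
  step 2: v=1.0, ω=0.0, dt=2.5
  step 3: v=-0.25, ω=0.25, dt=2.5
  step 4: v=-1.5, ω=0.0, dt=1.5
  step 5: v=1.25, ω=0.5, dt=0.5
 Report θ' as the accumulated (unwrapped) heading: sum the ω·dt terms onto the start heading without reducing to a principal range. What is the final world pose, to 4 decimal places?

step 1: θ'=2.3208 (R=-0.5000) → pose (2.1342, -5.3408, 2.3208)
step 2: θ'=2.3208 (straight) → pose (0.4301, -3.5116, 2.3208)
step 3: θ'=2.9458 (R=-1.0000) → pose (0.9672, -3.8109, 2.9458)
step 4: θ'=2.9458 (straight) → pose (3.1742, -4.2486, 2.9458)
step 5: θ'=3.1958 (R=2.5000) → pose (2.5524, -4.2045, 3.1958)

(2.5524, -4.2045, 3.1958)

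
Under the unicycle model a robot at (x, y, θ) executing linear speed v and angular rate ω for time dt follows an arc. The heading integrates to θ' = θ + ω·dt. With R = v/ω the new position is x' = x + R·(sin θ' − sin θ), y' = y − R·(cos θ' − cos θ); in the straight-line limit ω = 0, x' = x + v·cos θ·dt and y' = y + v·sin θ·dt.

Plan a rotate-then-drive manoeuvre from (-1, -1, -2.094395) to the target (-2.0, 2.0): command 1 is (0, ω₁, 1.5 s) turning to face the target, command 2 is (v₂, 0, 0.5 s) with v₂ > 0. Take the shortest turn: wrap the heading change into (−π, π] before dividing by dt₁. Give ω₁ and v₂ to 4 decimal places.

ω₁ = -1.5308, v₂ = 6.3246

heading to target = atan2(2−-1, -2−-1) = 1.8925
Δθ = wrap(1.8925 − -2.0944) = -2.2962; ω₁ = Δθ/dt₁ = -1.5308
distance = √((-2−-1)² + (2−-1)²) = 3.1623; v₂ = distance/dt₂ = 6.3246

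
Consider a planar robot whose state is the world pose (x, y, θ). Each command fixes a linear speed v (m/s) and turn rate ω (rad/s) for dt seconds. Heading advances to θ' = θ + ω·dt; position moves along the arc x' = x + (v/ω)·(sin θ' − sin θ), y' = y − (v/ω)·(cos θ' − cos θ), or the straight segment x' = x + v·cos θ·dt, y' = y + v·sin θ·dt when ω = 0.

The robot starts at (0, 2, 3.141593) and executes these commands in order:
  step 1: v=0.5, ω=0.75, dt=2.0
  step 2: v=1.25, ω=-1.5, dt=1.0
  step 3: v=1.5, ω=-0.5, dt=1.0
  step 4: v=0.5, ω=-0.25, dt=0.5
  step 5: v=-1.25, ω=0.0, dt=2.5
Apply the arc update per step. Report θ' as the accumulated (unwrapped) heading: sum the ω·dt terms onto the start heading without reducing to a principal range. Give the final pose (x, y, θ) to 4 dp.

(-0.6116, -0.7218, 2.5166)

step 1: θ'=4.6416 (R=0.6667) → pose (-0.6650, 1.3805, 4.6416)
step 2: θ'=3.1416 (R=-0.8333) → pose (-1.4962, 0.6061, 3.1416)
step 3: θ'=2.6416 (R=-3.0000) → pose (-2.9345, 0.9734, 2.6416)
step 4: θ'=2.5166 (R=-2.0000) → pose (-3.1459, 1.1066, 2.5166)
step 5: θ'=2.5166 (straight) → pose (-0.6116, -0.7218, 2.5166)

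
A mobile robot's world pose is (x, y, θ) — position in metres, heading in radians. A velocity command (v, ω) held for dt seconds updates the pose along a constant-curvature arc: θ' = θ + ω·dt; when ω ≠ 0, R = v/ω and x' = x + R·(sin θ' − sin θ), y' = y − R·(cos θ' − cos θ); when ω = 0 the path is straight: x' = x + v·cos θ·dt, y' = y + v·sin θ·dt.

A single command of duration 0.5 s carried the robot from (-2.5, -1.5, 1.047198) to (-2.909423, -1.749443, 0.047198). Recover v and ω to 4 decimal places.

Δθ = 0.047198 − 1.047198 = -1.000000
ω = Δθ/dt = -1.000000/0.5 = -2.0000
R = Δx/(sin θ' − sin θ) = 0.5000
v = R·ω = 0.5000·-2.0000 = -1.0000

v = -1.0000, ω = -2.0000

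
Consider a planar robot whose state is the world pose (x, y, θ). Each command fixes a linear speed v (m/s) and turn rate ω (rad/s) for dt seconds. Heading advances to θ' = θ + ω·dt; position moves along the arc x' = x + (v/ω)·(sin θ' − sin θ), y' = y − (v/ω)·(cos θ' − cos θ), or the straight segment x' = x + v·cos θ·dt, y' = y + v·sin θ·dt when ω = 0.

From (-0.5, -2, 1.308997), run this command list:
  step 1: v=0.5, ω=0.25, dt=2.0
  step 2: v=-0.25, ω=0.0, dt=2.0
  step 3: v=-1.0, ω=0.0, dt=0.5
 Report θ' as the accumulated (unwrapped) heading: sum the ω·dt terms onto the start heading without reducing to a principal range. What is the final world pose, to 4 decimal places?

(-0.2524, -1.9822, 1.8090)

step 1: θ'=1.8090 (R=2.0000) → pose (-0.4883, -1.0105, 1.8090)
step 2: θ'=1.8090 (straight) → pose (-0.3703, -1.4963, 1.8090)
step 3: θ'=1.8090 (straight) → pose (-0.2524, -1.9822, 1.8090)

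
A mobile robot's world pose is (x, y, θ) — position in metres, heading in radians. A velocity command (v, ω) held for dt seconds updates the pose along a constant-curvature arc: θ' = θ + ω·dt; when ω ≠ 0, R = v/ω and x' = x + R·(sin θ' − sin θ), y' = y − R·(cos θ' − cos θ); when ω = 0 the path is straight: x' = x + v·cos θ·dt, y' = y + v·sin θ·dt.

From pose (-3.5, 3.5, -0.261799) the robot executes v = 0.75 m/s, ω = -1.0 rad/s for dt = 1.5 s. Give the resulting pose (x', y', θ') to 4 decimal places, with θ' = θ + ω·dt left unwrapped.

θ' = -0.2618 + -1.0·1.5 = -1.7618
R = v/ω = 0.75/-1.0 = -0.7500
x' = -3.5 + -0.7500·(sin -1.7618 − sin -0.2618) = -2.9578
y' = 3.5 − -0.7500·(cos -1.7618 − cos -0.2618) = 2.6332

(-2.9578, 2.6332, -1.7618)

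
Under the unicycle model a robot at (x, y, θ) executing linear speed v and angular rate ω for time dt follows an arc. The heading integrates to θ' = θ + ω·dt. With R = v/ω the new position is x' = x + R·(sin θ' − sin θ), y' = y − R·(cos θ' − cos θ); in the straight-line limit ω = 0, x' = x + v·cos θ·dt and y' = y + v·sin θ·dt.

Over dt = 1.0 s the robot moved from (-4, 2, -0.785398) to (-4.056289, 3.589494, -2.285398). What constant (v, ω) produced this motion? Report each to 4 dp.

Δθ = -2.285398 − -0.785398 = -1.500000
ω = Δθ/dt = -1.500000/1.0 = -1.5000
R = −Δy/(cos θ' − cos θ) = 1.1667
v = R·ω = 1.1667·-1.5000 = -1.7500

v = -1.7500, ω = -1.5000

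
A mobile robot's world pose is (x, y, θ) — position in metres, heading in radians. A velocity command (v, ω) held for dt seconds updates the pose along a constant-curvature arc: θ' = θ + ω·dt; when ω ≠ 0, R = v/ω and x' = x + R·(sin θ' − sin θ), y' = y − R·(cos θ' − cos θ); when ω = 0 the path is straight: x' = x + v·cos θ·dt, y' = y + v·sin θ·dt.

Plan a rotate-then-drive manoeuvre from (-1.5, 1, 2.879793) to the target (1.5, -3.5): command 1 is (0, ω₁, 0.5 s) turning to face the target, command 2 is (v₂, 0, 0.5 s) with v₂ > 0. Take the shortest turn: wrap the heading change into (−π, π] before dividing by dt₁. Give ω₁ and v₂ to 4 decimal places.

ω₁ = 4.8412, v₂ = 10.8167

heading to target = atan2(-3.5−1, 1.5−-1.5) = -0.9828
Δθ = wrap(-0.9828 − 2.8798) = 2.4206; ω₁ = Δθ/dt₁ = 4.8412
distance = √((1.5−-1.5)² + (-3.5−1)²) = 5.4083; v₂ = distance/dt₂ = 10.8167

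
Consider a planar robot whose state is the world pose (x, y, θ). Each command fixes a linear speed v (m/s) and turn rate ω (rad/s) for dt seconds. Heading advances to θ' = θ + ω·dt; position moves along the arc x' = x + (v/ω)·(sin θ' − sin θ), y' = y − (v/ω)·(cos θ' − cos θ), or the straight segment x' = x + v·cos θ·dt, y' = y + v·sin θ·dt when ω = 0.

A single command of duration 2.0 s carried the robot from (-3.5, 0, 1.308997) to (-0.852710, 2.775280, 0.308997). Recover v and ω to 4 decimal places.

v = 2.0000, ω = -0.5000

Δθ = 0.308997 − 1.308997 = -1.000000
ω = Δθ/dt = -1.000000/2.0 = -0.5000
R = −Δy/(cos θ' − cos θ) = -4.0000
v = R·ω = -4.0000·-0.5000 = 2.0000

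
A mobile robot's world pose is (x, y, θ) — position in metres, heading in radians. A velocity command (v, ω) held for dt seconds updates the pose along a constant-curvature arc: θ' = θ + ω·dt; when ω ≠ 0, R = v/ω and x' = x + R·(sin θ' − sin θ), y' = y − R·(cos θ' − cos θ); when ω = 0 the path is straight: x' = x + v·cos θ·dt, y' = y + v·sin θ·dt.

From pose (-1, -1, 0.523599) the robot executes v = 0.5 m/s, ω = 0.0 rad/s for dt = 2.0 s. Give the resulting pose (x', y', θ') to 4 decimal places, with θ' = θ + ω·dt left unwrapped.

θ' = 0.5236 + 0.0·2.0 = 0.5236
ω = 0 → straight: x' = -1 + 0.5·cos(0.5236)·2.0 = -0.1340
y' = -1 + 0.5·sin(0.5236)·2.0 = -0.5000

(-0.1340, -0.5000, 0.5236)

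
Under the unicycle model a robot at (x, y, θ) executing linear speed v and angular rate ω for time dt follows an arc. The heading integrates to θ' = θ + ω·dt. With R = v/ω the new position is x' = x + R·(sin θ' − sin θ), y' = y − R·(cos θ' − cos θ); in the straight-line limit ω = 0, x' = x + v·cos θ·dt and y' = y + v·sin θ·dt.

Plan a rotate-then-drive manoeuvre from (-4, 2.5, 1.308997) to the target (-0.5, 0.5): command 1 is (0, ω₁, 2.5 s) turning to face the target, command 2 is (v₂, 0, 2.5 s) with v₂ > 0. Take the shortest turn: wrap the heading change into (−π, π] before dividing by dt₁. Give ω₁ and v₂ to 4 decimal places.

ω₁ = -0.7313, v₂ = 1.6125

heading to target = atan2(0.5−2.5, -0.5−-4) = -0.5191
Δθ = wrap(-0.5191 − 1.3090) = -1.8281; ω₁ = Δθ/dt₁ = -0.7313
distance = √((-0.5−-4)² + (0.5−2.5)²) = 4.0311; v₂ = distance/dt₂ = 1.6125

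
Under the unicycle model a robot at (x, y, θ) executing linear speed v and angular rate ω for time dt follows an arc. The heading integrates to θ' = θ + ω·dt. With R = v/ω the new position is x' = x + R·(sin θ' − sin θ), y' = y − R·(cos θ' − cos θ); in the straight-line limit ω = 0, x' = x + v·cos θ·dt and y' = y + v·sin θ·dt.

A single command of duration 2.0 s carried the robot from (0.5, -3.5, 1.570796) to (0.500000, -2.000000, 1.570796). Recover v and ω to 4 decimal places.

v = 0.7500, ω = 0.0000

Δθ = 1.570796 − 1.570796 = 0.000000
ω = Δθ/dt = 0.000000/2.0 = 0.0000
ω = 0 → v = (Δx·cos θ + Δy·sin θ)/dt = 0.7500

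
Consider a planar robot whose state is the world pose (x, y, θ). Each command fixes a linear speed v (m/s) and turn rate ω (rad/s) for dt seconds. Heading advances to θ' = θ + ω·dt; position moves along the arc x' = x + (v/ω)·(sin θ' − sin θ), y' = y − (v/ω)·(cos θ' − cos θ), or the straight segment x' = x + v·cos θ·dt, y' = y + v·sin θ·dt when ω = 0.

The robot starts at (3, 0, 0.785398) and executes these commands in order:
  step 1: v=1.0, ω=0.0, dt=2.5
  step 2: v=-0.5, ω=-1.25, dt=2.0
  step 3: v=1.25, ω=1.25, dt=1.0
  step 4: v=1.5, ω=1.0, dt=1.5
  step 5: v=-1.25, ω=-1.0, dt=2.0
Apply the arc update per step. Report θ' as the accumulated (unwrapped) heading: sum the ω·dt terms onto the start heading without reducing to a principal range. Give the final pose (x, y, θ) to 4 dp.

(4.4905, 1.5719, -0.9646)

step 1: θ'=0.7854 (straight) → pose (4.7678, 1.7678, 0.7854)
step 2: θ'=-1.7146 (R=0.4000) → pose (4.0891, 2.1079, -1.7146)
step 3: θ'=-0.4646 (R=1.0000) → pose (4.6307, 1.0706, -0.4646)
step 4: θ'=1.0354 (R=1.5000) → pose (6.5929, 1.6463, 1.0354)
step 5: θ'=-0.9646 (R=1.2500) → pose (4.4905, 1.5719, -0.9646)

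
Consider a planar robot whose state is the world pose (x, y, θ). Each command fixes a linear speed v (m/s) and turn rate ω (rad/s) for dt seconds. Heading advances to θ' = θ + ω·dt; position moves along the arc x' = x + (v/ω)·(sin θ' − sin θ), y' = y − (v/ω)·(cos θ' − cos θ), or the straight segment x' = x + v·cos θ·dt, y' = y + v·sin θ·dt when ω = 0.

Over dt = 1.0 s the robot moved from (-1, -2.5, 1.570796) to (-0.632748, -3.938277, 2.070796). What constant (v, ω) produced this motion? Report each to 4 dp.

v = -1.5000, ω = 0.5000

Δθ = 2.070796 − 1.570796 = 0.500000
ω = Δθ/dt = 0.500000/1.0 = 0.5000
R = −Δy/(cos θ' − cos θ) = -3.0000
v = R·ω = -3.0000·0.5000 = -1.5000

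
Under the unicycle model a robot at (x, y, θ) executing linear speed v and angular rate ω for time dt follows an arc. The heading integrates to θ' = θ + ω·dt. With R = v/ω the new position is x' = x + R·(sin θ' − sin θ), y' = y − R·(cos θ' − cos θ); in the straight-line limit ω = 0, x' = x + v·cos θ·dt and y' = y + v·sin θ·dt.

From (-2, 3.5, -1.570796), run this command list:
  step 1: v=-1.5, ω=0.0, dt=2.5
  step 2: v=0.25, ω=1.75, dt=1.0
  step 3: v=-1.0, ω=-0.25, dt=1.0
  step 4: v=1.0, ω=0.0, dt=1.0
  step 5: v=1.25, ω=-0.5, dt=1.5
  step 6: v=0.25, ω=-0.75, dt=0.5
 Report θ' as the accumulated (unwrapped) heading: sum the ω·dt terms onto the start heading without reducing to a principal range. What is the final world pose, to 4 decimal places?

(-0.1115, 6.0899, -1.1958)

step 1: θ'=-1.5708 (straight) → pose (-2.0000, 7.2500, -1.5708)
step 2: θ'=0.1792 (R=0.1429) → pose (-1.8317, 7.1094, 0.1792)
step 3: θ'=-0.0708 (R=4.0000) → pose (-2.8276, 7.0554, -0.0708)
step 4: θ'=-0.0708 (straight) → pose (-1.8301, 6.9847, -0.0708)
step 5: θ'=-0.8208 (R=-2.5000) → pose (-0.1777, 6.1950, -0.8208)
step 6: θ'=-1.1958 (R=-0.3333) → pose (-0.1115, 6.0899, -1.1958)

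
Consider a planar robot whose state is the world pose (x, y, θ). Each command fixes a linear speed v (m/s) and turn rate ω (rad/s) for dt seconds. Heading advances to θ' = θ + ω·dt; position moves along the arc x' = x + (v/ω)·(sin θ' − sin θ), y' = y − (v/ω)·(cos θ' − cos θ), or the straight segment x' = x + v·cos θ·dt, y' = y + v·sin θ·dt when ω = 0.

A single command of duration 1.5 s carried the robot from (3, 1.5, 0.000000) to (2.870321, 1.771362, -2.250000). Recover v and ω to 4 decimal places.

Δθ = -2.250000 − 0.000000 = -2.250000
ω = Δθ/dt = -2.250000/1.5 = -1.5000
R = −Δy/(cos θ' − cos θ) = 0.1667
v = R·ω = 0.1667·-1.5000 = -0.2500

v = -0.2500, ω = -1.5000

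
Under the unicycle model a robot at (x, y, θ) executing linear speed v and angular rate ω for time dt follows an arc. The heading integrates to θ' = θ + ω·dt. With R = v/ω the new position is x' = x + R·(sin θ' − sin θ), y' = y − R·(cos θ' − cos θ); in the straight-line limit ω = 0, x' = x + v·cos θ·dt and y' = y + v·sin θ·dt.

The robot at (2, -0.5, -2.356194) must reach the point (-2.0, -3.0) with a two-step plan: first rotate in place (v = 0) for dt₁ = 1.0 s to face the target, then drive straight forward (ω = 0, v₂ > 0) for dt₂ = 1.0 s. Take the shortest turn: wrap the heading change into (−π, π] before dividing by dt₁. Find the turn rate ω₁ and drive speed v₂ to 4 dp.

heading to target = atan2(-3−-0.5, -2−2) = -2.5830
Δθ = wrap(-2.5830 − -2.3562) = -0.2268; ω₁ = Δθ/dt₁ = -0.2268
distance = √((-2−2)² + (-3−-0.5)²) = 4.7170; v₂ = distance/dt₂ = 4.7170

ω₁ = -0.2268, v₂ = 4.7170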